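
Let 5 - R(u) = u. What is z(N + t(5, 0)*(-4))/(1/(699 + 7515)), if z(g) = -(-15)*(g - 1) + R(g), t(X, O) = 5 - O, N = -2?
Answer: -2612052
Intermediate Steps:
R(u) = 5 - u
z(g) = -10 + 14*g (z(g) = -(-15)*(g - 1) + (5 - g) = -(-15)*(-1 + g) + (5 - g) = -3*(5 - 5*g) + (5 - g) = (-15 + 15*g) + (5 - g) = -10 + 14*g)
z(N + t(5, 0)*(-4))/(1/(699 + 7515)) = (-10 + 14*(-2 + (5 - 1*0)*(-4)))/(1/(699 + 7515)) = (-10 + 14*(-2 + (5 + 0)*(-4)))/(1/8214) = (-10 + 14*(-2 + 5*(-4)))/(1/8214) = (-10 + 14*(-2 - 20))*8214 = (-10 + 14*(-22))*8214 = (-10 - 308)*8214 = -318*8214 = -2612052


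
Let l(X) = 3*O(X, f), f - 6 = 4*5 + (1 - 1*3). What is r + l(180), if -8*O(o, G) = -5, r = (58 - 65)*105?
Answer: -5865/8 ≈ -733.13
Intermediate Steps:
f = 24 (f = 6 + (4*5 + (1 - 1*3)) = 6 + (20 + (1 - 3)) = 6 + (20 - 2) = 6 + 18 = 24)
r = -735 (r = -7*105 = -735)
O(o, G) = 5/8 (O(o, G) = -⅛*(-5) = 5/8)
l(X) = 15/8 (l(X) = 3*(5/8) = 15/8)
r + l(180) = -735 + 15/8 = -5865/8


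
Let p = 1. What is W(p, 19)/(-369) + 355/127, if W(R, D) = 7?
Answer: 130106/46863 ≈ 2.7763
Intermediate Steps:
W(p, 19)/(-369) + 355/127 = 7/(-369) + 355/127 = 7*(-1/369) + 355*(1/127) = -7/369 + 355/127 = 130106/46863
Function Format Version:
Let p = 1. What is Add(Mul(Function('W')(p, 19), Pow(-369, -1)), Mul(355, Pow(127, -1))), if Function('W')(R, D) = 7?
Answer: Rational(130106, 46863) ≈ 2.7763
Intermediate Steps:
Add(Mul(Function('W')(p, 19), Pow(-369, -1)), Mul(355, Pow(127, -1))) = Add(Mul(7, Pow(-369, -1)), Mul(355, Pow(127, -1))) = Add(Mul(7, Rational(-1, 369)), Mul(355, Rational(1, 127))) = Add(Rational(-7, 369), Rational(355, 127)) = Rational(130106, 46863)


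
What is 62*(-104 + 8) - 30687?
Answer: -36639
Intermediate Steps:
62*(-104 + 8) - 30687 = 62*(-96) - 30687 = -5952 - 30687 = -36639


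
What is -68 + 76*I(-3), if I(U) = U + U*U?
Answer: 388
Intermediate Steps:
I(U) = U + U**2
-68 + 76*I(-3) = -68 + 76*(-3*(1 - 3)) = -68 + 76*(-3*(-2)) = -68 + 76*6 = -68 + 456 = 388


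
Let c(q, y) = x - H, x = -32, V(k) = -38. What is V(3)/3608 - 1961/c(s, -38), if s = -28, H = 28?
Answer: 442063/13530 ≈ 32.673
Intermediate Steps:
c(q, y) = -60 (c(q, y) = -32 - 1*28 = -32 - 28 = -60)
V(3)/3608 - 1961/c(s, -38) = -38/3608 - 1961/(-60) = -38*1/3608 - 1961*(-1/60) = -19/1804 + 1961/60 = 442063/13530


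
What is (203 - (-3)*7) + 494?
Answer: 718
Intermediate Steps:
(203 - (-3)*7) + 494 = (203 - 1*(-21)) + 494 = (203 + 21) + 494 = 224 + 494 = 718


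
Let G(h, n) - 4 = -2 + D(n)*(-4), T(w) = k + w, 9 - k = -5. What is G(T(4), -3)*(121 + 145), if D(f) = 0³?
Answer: 532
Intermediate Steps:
k = 14 (k = 9 - 1*(-5) = 9 + 5 = 14)
D(f) = 0
T(w) = 14 + w
G(h, n) = 2 (G(h, n) = 4 + (-2 + 0*(-4)) = 4 + (-2 + 0) = 4 - 2 = 2)
G(T(4), -3)*(121 + 145) = 2*(121 + 145) = 2*266 = 532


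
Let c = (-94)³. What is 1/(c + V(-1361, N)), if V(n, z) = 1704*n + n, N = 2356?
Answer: -1/3151089 ≈ -3.1735e-7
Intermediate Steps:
V(n, z) = 1705*n
c = -830584
1/(c + V(-1361, N)) = 1/(-830584 + 1705*(-1361)) = 1/(-830584 - 2320505) = 1/(-3151089) = -1/3151089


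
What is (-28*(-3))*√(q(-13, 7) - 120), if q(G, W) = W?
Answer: 84*I*√113 ≈ 892.93*I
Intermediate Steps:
(-28*(-3))*√(q(-13, 7) - 120) = (-28*(-3))*√(7 - 120) = 84*√(-113) = 84*(I*√113) = 84*I*√113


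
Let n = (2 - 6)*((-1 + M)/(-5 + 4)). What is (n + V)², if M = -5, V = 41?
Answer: 289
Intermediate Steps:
n = -24 (n = (2 - 6)*((-1 - 5)/(-5 + 4)) = -(-24)/(-1) = -(-24)*(-1) = -4*6 = -24)
(n + V)² = (-24 + 41)² = 17² = 289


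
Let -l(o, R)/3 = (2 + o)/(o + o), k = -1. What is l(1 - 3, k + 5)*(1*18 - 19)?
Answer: 0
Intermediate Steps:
l(o, R) = -3*(2 + o)/(2*o) (l(o, R) = -3*(2 + o)/(o + o) = -3*(2 + o)/(2*o))
l(1 - 3, k + 5)*(1*18 - 19) = (-3/2 - 3/(1 - 3))*(1*18 - 19) = (-3/2 - 3/(-2))*(18 - 19) = (-3/2 - 3*(-½))*(-1) = (-3/2 + 3/2)*(-1) = 0*(-1) = 0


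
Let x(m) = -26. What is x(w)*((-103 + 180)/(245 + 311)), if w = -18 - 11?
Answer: -1001/278 ≈ -3.6007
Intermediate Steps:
w = -29
x(w)*((-103 + 180)/(245 + 311)) = -26*(-103 + 180)/(245 + 311) = -2002/556 = -26*77/556 = -1001/278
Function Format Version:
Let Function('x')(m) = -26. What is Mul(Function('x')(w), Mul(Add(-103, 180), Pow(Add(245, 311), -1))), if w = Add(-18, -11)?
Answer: Rational(-1001, 278) ≈ -3.6007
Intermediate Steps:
w = -29
Mul(Function('x')(w), Mul(Add(-103, 180), Pow(Add(245, 311), -1))) = Mul(-26, Mul(Add(-103, 180), Pow(Add(245, 311), -1))) = Mul(-26, Mul(77, Pow(556, -1))) = Mul(-26, Mul(77, Rational(1, 556))) = Mul(-26, Rational(77, 556)) = Rational(-1001, 278)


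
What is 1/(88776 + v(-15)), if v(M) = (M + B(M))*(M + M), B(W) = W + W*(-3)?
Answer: 1/88326 ≈ 1.1322e-5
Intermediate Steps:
B(W) = -2*W (B(W) = W - 3*W = -2*W)
v(M) = -2*M² (v(M) = (M - 2*M)*(M + M) = (-M)*(2*M) = -2*M²)
1/(88776 + v(-15)) = 1/(88776 - 2*(-15)²) = 1/(88776 - 2*225) = 1/(88776 - 450) = 1/88326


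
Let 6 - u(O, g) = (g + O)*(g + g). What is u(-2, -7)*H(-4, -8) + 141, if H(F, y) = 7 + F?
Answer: -219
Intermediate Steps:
u(O, g) = 6 - 2*g*(O + g) (u(O, g) = 6 - (g + O)*(g + g) = 6 - (O + g)*2*g = 6 - 2*g*(O + g))
u(-2, -7)*H(-4, -8) + 141 = (6 - 2*(-7)² - 2*(-2)*(-7))*(7 - 4) + 141 = (6 - 2*49 - 28)*3 + 141 = (6 - 98 - 28)*3 + 141 = -120*3 + 141 = -360 + 141 = -219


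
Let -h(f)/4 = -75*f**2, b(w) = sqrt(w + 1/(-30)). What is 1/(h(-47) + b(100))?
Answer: 19881000/13175138697001 - sqrt(89970)/13175138697001 ≈ 1.5090e-6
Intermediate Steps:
b(w) = sqrt(-1/30 + w) (b(w) = sqrt(w - 1/30) = sqrt(-1/30 + w))
h(f) = 300*f**2 (h(f) = -(-300)*f**2 = 300*f**2)
1/(h(-47) + b(100)) = 1/(300*(-47)**2 + sqrt(-30 + 900*100)/30) = 1/(300*2209 + sqrt(-30 + 90000)/30) = 1/(662700 + sqrt(89970)/30)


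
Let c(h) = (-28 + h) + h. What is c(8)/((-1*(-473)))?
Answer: -12/473 ≈ -0.025370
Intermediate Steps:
c(h) = -28 + 2*h
c(8)/((-1*(-473))) = (-28 + 2*8)/((-1*(-473))) = (-28 + 16)/473 = -12*1/473 = -12/473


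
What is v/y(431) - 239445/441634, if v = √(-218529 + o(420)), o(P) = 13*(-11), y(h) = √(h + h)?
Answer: -239445/441634 + 2*I*√11780954/431 ≈ -0.54218 + 15.927*I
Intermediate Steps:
y(h) = √2*√h (y(h) = √(2*h) = √2*√h)
o(P) = -143
v = 4*I*√13667 (v = √(-218529 - 143) = √(-218672) = 4*I*√13667 ≈ 467.62*I)
v/y(431) - 239445/441634 = (4*I*√13667)/((√2*√431)) - 239445/441634 = (4*I*√13667)/(√862) - 239445*1/441634 = (4*I*√13667)*(√862/862) - 239445/441634 = 2*I*√11780954/431 - 239445/441634 = -239445/441634 + 2*I*√11780954/431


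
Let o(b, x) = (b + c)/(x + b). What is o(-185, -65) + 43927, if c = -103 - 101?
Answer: 10982139/250 ≈ 43929.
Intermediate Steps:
c = -204
o(b, x) = (-204 + b)/(b + x) (o(b, x) = (b - 204)/(x + b) = (-204 + b)/(b + x))
o(-185, -65) + 43927 = (-204 - 185)/(-185 - 65) + 43927 = -389/(-250) + 43927 = -1/250*(-389) + 43927 = 389/250 + 43927 = 10982139/250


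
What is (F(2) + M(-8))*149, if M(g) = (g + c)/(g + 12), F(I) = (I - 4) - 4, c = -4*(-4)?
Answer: -596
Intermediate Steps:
c = 16
F(I) = -8 + I (F(I) = (-4 + I) - 4 = -8 + I)
M(g) = (16 + g)/(12 + g) (M(g) = (g + 16)/(g + 12) = (16 + g)/(12 + g))
(F(2) + M(-8))*149 = ((-8 + 2) + (16 - 8)/(12 - 8))*149 = (-6 + 8/4)*149 = (-6 + (¼)*8)*149 = (-6 + 2)*149 = -4*149 = -596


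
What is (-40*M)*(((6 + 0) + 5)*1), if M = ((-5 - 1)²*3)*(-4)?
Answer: 190080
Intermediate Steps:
M = -432 (M = ((-6)²*3)*(-4) = (36*3)*(-4) = 108*(-4) = -432)
(-40*M)*(((6 + 0) + 5)*1) = (-40*(-432))*(((6 + 0) + 5)*1) = 17280*((6 + 5)*1) = 17280*(11*1) = 17280*11 = 190080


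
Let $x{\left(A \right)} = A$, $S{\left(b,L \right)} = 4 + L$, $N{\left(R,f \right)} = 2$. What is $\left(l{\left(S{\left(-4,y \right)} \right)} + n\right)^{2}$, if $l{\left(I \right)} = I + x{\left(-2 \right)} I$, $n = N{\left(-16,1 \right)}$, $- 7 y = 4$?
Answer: $\frac{100}{49} \approx 2.0408$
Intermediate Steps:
$y = - \frac{4}{7}$ ($y = \left(- \frac{1}{7}\right) 4 = - \frac{4}{7} \approx -0.57143$)
$n = 2$
$l{\left(I \right)} = - I$ ($l{\left(I \right)} = I - 2 I = - I$)
$\left(l{\left(S{\left(-4,y \right)} \right)} + n\right)^{2} = \left(- (4 - \frac{4}{7}) + 2\right)^{2} = \left(\left(-1\right) \frac{24}{7} + 2\right)^{2} = \left(- \frac{24}{7} + 2\right)^{2} = \left(- \frac{10}{7}\right)^{2} = \frac{100}{49}$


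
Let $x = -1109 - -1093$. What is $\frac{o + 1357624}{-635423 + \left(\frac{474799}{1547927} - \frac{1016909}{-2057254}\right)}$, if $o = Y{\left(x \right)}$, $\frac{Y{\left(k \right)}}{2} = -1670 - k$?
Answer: $- \frac{4312790878236068728}{2023488656650060145} \approx -2.1314$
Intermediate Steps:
$x = -16$ ($x = -1109 + 1093 = -16$)
$Y{\left(k \right)} = -3340 - 2 k$ ($Y{\left(k \right)} = 2 \left(-1670 - k\right) = -3340 - 2 k$)
$o = -3308$ ($o = -3340 - -32 = -3340 + 32 = -3308$)
$\frac{o + 1357624}{-635423 + \left(\frac{474799}{1547927} - \frac{1016909}{-2057254}\right)} = \frac{-3308 + 1357624}{-635423 + \left(\frac{474799}{1547927} - \frac{1016909}{-2057254}\right)} = \frac{1354316}{-635423 + \left(474799 \cdot \frac{1}{1547927} - - \frac{1016909}{2057254}\right)} = \frac{1354316}{-635423 + \left(\frac{474799}{1547927} + \frac{1016909}{2057254}\right)} = \frac{1354316}{-635423 + \frac{2550883039589}{3184479012458}} = \frac{1354316}{- \frac{2023488656650060145}{3184479012458}} = 1354316 \left(- \frac{3184479012458}{2023488656650060145}\right) = - \frac{4312790878236068728}{2023488656650060145}$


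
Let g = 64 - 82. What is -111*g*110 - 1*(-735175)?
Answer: 954955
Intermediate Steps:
g = -18
-111*g*110 - 1*(-735175) = -111*(-18)*110 - 1*(-735175) = 1998*110 + 735175 = 219780 + 735175 = 954955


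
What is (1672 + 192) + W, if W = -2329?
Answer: -465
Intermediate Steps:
(1672 + 192) + W = (1672 + 192) - 2329 = 1864 - 2329 = -465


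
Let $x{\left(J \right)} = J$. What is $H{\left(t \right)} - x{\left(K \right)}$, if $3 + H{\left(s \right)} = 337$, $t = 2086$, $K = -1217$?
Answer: $1551$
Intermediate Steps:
$H{\left(s \right)} = 334$ ($H{\left(s \right)} = -3 + 337 = 334$)
$H{\left(t \right)} - x{\left(K \right)} = 334 - -1217 = 334 + 1217 = 1551$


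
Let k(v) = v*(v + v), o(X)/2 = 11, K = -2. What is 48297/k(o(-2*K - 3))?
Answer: 48297/968 ≈ 49.894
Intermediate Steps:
o(X) = 22 (o(X) = 2*11 = 22)
k(v) = 2*v**2 (k(v) = v*(2*v) = 2*v**2)
48297/k(o(-2*K - 3)) = 48297/((2*22**2)) = 48297/((2*484)) = 48297/968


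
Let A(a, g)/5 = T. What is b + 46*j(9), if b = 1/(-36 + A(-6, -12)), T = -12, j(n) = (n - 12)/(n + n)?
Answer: -737/96 ≈ -7.6771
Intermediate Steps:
j(n) = (-12 + n)/(2*n) (j(n) = (-12 + n)/((2*n)) = (-12 + n)*(1/(2*n)) = (-12 + n)/(2*n))
A(a, g) = -60 (A(a, g) = 5*(-12) = -60)
b = -1/96 (b = 1/(-36 - 60) = 1/(-96) = -1/96 ≈ -0.010417)
b + 46*j(9) = -1/96 + 46*((½)*(-12 + 9)/9) = -1/96 + 46*((½)*(⅑)*(-3)) = -1/96 + 46*(-⅙) = -1/96 - 23/3 = -737/96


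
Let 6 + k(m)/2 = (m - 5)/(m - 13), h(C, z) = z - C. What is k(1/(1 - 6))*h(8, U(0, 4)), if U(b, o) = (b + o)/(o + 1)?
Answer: 888/11 ≈ 80.727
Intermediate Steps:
U(b, o) = (b + o)/(1 + o)
k(m) = -12 + 2*(-5 + m)/(-13 + m) (k(m) = -12 + 2*((m - 5)/(m - 13)) = -12 + 2*((-5 + m)/(-13 + m)) = -12 + 2*(-5 + m)/(-13 + m))
k(1/(1 - 6))*h(8, U(0, 4)) = (2*(73 - 5/(1 - 6))/(-13 + 1/(1 - 6)))*((0 + 4)/(1 + 4) - 1*8) = (2*(73 - 5/(-5))/(-13 + 1/(-5)))*(4/5 - 8) = (2*(73 - 5*(-1/5))/(-13 - 1/5))*((1/5)*4 - 8) = (2*(73 + 1)/(-66/5))*(4/5 - 8) = (2*(-5/66)*74)*(-36/5) = -370/33*(-36/5) = 888/11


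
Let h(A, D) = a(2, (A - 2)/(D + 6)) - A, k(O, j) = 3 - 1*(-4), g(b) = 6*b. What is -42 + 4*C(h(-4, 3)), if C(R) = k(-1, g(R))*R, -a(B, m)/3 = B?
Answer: -98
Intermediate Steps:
a(B, m) = -3*B
k(O, j) = 7 (k(O, j) = 3 + 4 = 7)
h(A, D) = -6 - A (h(A, D) = -3*2 - A = -6 - A)
C(R) = 7*R
-42 + 4*C(h(-4, 3)) = -42 + 4*(7*(-6 - 1*(-4))) = -42 + 4*(7*(-6 + 4)) = -42 + 4*(7*(-2)) = -42 + 4*(-14) = -42 - 56 = -98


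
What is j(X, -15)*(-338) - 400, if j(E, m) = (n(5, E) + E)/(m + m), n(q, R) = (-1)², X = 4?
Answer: -1031/3 ≈ -343.67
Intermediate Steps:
n(q, R) = 1
j(E, m) = (1 + E)/(2*m) (j(E, m) = (1 + E)/(m + m) = (1 + E)/((2*m)) = (1 + E)*(1/(2*m)) = (1 + E)/(2*m))
j(X, -15)*(-338) - 400 = ((½)*(1 + 4)/(-15))*(-338) - 400 = ((½)*(-1/15)*5)*(-338) - 400 = -⅙*(-338) - 400 = 169/3 - 400 = -1031/3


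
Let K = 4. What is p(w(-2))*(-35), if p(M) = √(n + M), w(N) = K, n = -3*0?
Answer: -70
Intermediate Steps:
n = 0
w(N) = 4
p(M) = √M (p(M) = √(0 + M) = √M)
p(w(-2))*(-35) = √4*(-35) = 2*(-35) = -70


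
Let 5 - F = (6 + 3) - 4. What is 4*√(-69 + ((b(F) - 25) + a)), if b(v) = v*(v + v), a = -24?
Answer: 4*I*√118 ≈ 43.451*I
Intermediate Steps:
F = 0 (F = 5 - ((6 + 3) - 4) = 5 - (9 - 4) = 5 - 1*5 = 5 - 5 = 0)
b(v) = 2*v² (b(v) = v*(2*v) = 2*v²)
4*√(-69 + ((b(F) - 25) + a)) = 4*√(-69 + ((2*0² - 25) - 24)) = 4*√(-69 + ((2*0 - 25) - 24)) = 4*√(-69 + ((0 - 25) - 24)) = 4*√(-69 + (-25 - 24)) = 4*√(-69 - 49) = 4*√(-118) = 4*(I*√118) = 4*I*√118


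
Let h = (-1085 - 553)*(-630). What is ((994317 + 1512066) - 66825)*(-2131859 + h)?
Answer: -2683316195802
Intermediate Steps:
h = 1031940 (h = -1638*(-630) = 1031940)
((994317 + 1512066) - 66825)*(-2131859 + h) = ((994317 + 1512066) - 66825)*(-2131859 + 1031940) = (2506383 - 66825)*(-1099919) = 2439558*(-1099919) = -2683316195802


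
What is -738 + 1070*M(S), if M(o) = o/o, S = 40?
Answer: 332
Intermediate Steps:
M(o) = 1
-738 + 1070*M(S) = -738 + 1070*1 = -738 + 1070 = 332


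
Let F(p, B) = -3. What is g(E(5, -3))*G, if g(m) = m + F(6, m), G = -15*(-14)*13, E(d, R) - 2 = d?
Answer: 10920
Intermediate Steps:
E(d, R) = 2 + d
G = 2730 (G = 210*13 = 2730)
g(m) = -3 + m (g(m) = m - 3 = -3 + m)
g(E(5, -3))*G = (-3 + (2 + 5))*2730 = (-3 + 7)*2730 = 4*2730 = 10920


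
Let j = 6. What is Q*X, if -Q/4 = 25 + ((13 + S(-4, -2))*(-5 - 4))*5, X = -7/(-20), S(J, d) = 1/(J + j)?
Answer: 1631/2 ≈ 815.50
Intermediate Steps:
S(J, d) = 1/(6 + J) (S(J, d) = 1/(J + 6) = 1/(6 + J))
X = 7/20 (X = -7*(-1/20) = 7/20 ≈ 0.35000)
Q = 2330 (Q = -4*(25 + ((13 + 1/(6 - 4))*(-5 - 4))*5) = -4*(25 + ((13 + 1/2)*(-9))*5) = -4*(25 + ((13 + ½)*(-9))*5) = -4*(25 + ((27/2)*(-9))*5) = -4*(25 - 243/2*5) = -4*(25 - 1215/2) = -4*(-1165/2) = 2330)
Q*X = 2330*(7/20) = 1631/2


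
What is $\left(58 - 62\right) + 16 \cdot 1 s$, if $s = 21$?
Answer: $332$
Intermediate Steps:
$\left(58 - 62\right) + 16 \cdot 1 s = \left(58 - 62\right) + 16 \cdot 1 \cdot 21 = \left(58 - 62\right) + 16 \cdot 21 = -4 + 336 = 332$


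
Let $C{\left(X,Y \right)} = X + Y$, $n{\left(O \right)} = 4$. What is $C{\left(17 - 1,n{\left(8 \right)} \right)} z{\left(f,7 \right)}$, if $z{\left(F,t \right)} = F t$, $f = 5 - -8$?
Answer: $1820$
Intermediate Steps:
$f = 13$ ($f = 5 + 8 = 13$)
$C{\left(17 - 1,n{\left(8 \right)} \right)} z{\left(f,7 \right)} = \left(\left(17 - 1\right) + 4\right) 13 \cdot 7 = \left(\left(17 - 1\right) + 4\right) 91 = \left(16 + 4\right) 91 = 20 \cdot 91 = 1820$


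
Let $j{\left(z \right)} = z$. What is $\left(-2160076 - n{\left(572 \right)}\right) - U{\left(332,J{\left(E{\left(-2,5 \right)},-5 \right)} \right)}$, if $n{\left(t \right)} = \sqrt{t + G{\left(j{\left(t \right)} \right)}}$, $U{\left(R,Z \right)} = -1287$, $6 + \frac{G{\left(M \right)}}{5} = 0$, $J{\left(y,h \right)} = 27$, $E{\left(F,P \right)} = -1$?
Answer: $-2158789 - \sqrt{542} \approx -2.1588 \cdot 10^{6}$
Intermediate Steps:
$G{\left(M \right)} = -30$ ($G{\left(M \right)} = -30 + 5 \cdot 0 = -30 + 0 = -30$)
$n{\left(t \right)} = \sqrt{-30 + t}$ ($n{\left(t \right)} = \sqrt{t - 30} = \sqrt{-30 + t}$)
$\left(-2160076 - n{\left(572 \right)}\right) - U{\left(332,J{\left(E{\left(-2,5 \right)},-5 \right)} \right)} = \left(-2160076 - \sqrt{-30 + 572}\right) - -1287 = \left(-2160076 - \sqrt{542}\right) + 1287 = -2158789 - \sqrt{542}$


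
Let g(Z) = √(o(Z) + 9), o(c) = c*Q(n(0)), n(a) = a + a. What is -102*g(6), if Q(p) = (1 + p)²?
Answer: -102*√15 ≈ -395.04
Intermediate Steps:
n(a) = 2*a
o(c) = c (o(c) = c*(1 + 2*0)² = c*(1 + 0)² = c*1² = c*1 = c)
g(Z) = √(9 + Z) (g(Z) = √(Z + 9) = √(9 + Z))
-102*g(6) = -102*√(9 + 6) = -102*√15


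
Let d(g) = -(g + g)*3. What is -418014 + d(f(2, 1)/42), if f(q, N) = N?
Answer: -2926099/7 ≈ -4.1801e+5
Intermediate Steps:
d(g) = -6*g (d(g) = -2*g*3 = -6*g)
-418014 + d(f(2, 1)/42) = -418014 - 6/42 = -418014 - 6*1/42 = -418014 - ⅐ = -2926099/7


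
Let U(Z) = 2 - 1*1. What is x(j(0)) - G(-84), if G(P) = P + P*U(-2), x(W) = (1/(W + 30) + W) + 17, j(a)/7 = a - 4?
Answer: 315/2 ≈ 157.50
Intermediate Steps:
j(a) = -28 + 7*a (j(a) = 7*(a - 4) = 7*(-4 + a) = -28 + 7*a)
U(Z) = 1 (U(Z) = 2 - 1 = 1)
x(W) = 17 + W + 1/(30 + W) (x(W) = (1/(30 + W) + W) + 17 = (W + 1/(30 + W)) + 17 = 17 + W + 1/(30 + W))
G(P) = 2*P (G(P) = P + P*1 = P + P = 2*P)
x(j(0)) - G(-84) = (511 + (-28 + 7*0)**2 + 47*(-28 + 7*0))/(30 + (-28 + 7*0)) - 2*(-84) = (511 + (-28 + 0)**2 + 47*(-28 + 0))/(30 + (-28 + 0)) - 1*(-168) = (511 + (-28)**2 + 47*(-28))/(30 - 28) + 168 = (511 + 784 - 1316)/2 + 168 = (1/2)*(-21) + 168 = -21/2 + 168 = 315/2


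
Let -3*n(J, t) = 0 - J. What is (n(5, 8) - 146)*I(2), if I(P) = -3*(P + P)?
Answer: 1732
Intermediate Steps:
n(J, t) = J/3 (n(J, t) = -(0 - J)/3 = -(-1)*J/3 = J/3)
I(P) = -6*P
(n(5, 8) - 146)*I(2) = ((1/3)*5 - 146)*(-6*2) = (5/3 - 146)*(-12) = -433/3*(-12) = 1732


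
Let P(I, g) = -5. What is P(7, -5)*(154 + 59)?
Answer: -1065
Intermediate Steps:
P(7, -5)*(154 + 59) = -5*(154 + 59) = -5*213 = -1065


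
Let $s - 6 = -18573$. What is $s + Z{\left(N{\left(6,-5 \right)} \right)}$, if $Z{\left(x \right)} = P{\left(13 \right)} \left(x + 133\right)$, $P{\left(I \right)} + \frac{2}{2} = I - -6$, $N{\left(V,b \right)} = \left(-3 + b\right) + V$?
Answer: $-16209$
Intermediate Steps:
$N{\left(V,b \right)} = -3 + V + b$
$P{\left(I \right)} = 5 + I$ ($P{\left(I \right)} = -1 + \left(I - -6\right) = -1 + \left(I + 6\right) = -1 + \left(6 + I\right) = 5 + I$)
$s = -18567$ ($s = 6 - 18573 = -18567$)
$Z{\left(x \right)} = 2394 + 18 x$ ($Z{\left(x \right)} = \left(5 + 13\right) \left(x + 133\right) = 18 \left(133 + x\right) = 2394 + 18 x$)
$s + Z{\left(N{\left(6,-5 \right)} \right)} = -18567 + \left(2394 + 18 \left(-3 + 6 - 5\right)\right) = -18567 + \left(2394 + 18 \left(-2\right)\right) = -18567 + \left(2394 - 36\right) = -18567 + 2358 = -16209$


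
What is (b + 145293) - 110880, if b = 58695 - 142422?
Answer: -49314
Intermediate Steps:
b = -83727
(b + 145293) - 110880 = (-83727 + 145293) - 110880 = 61566 - 110880 = -49314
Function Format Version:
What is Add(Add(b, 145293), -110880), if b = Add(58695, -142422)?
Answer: -49314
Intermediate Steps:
b = -83727
Add(Add(b, 145293), -110880) = Add(Add(-83727, 145293), -110880) = Add(61566, -110880) = -49314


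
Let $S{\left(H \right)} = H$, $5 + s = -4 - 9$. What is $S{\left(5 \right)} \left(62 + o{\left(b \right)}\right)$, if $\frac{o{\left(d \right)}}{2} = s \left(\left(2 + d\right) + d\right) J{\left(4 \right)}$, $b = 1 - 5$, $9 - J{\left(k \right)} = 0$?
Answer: $10030$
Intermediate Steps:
$J{\left(k \right)} = 9$ ($J{\left(k \right)} = 9 - 0 = 9 + 0 = 9$)
$s = -18$ ($s = -5 - 13 = -18$)
$b = -4$
$o{\left(d \right)} = -648 - 648 d$ ($o{\left(d \right)} = 2 - 18 \left(\left(2 + d\right) + d\right) 9 = 2 - 18 \left(2 + 2 d\right) 9 = 2 \left(-36 - 36 d\right) 9 = 2 \left(-324 - 324 d\right) = -648 - 648 d$)
$S{\left(5 \right)} \left(62 + o{\left(b \right)}\right) = 5 \left(62 - -1944\right) = 5 \left(62 + \left(-648 + 2592\right)\right) = 5 \left(62 + 1944\right) = 5 \cdot 2006 = 10030$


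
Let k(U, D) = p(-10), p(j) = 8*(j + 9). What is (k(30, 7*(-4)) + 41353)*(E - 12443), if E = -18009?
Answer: -1259037940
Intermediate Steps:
p(j) = 72 + 8*j (p(j) = 8*(9 + j) = 72 + 8*j)
k(U, D) = -8 (k(U, D) = 72 + 8*(-10) = 72 - 80 = -8)
(k(30, 7*(-4)) + 41353)*(E - 12443) = (-8 + 41353)*(-18009 - 12443) = 41345*(-30452) = -1259037940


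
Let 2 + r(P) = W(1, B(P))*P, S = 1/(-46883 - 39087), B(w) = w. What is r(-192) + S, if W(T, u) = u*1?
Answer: 3169026139/85970 ≈ 36862.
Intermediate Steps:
W(T, u) = u
S = -1/85970 (S = 1/(-85970) = -1/85970 ≈ -1.1632e-5)
r(P) = -2 + P² (r(P) = -2 + P*P = -2 + P²)
r(-192) + S = (-2 + (-192)²) - 1/85970 = (-2 + 36864) - 1/85970 = 36862 - 1/85970 = 3169026139/85970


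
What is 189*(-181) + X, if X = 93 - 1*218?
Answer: -34334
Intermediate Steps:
X = -125 (X = 93 - 218 = -125)
189*(-181) + X = 189*(-181) - 125 = -34209 - 125 = -34334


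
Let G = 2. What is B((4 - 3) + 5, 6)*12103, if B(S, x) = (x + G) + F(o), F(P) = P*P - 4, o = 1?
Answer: 60515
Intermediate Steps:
F(P) = -4 + P² (F(P) = P² - 4 = -4 + P²)
B(S, x) = -1 + x (B(S, x) = (x + 2) + (-4 + 1²) = (2 + x) + (-4 + 1) = (2 + x) - 3 = -1 + x)
B((4 - 3) + 5, 6)*12103 = (-1 + 6)*12103 = 5*12103 = 60515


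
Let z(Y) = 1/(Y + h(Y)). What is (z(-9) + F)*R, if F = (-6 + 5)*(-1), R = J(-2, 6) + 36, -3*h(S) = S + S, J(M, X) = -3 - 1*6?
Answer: 18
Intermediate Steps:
J(M, X) = -9 (J(M, X) = -3 - 6 = -9)
h(S) = -2*S/3 (h(S) = -(S + S)/3 = -2*S/3)
R = 27 (R = -9 + 36 = 27)
z(Y) = 3/Y (z(Y) = 1/(Y - 2*Y/3) = 1/(Y/3) = 3/Y)
F = 1 (F = -1*(-1) = 1)
(z(-9) + F)*R = (3/(-9) + 1)*27 = (3*(-1/9) + 1)*27 = (-1/3 + 1)*27 = (2/3)*27 = 18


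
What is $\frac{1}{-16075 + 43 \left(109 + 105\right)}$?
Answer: $- \frac{1}{6873} \approx -0.0001455$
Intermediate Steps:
$\frac{1}{-16075 + 43 \left(109 + 105\right)} = \frac{1}{-16075 + 43 \cdot 214} = \frac{1}{-16075 + 9202} = \frac{1}{-6873} = - \frac{1}{6873}$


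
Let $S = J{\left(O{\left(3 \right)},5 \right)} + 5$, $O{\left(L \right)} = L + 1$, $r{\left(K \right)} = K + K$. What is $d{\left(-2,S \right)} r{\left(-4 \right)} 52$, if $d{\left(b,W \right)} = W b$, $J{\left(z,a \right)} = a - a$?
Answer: $4160$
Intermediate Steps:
$r{\left(K \right)} = 2 K$
$O{\left(L \right)} = 1 + L$
$J{\left(z,a \right)} = 0$
$S = 5$ ($S = 0 + 5 = 5$)
$d{\left(-2,S \right)} r{\left(-4 \right)} 52 = 5 \left(-2\right) 2 \left(-4\right) 52 = \left(-10\right) \left(-8\right) 52 = 80 \cdot 52 = 4160$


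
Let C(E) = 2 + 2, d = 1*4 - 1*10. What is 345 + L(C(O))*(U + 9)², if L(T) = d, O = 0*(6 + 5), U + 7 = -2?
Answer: 345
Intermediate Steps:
U = -9 (U = -7 - 2 = -9)
O = 0 (O = 0*11 = 0)
d = -6 (d = 4 - 10 = -6)
C(E) = 4
L(T) = -6
345 + L(C(O))*(U + 9)² = 345 - 6*(-9 + 9)² = 345 - 6*0² = 345 - 6*0 = 345 + 0 = 345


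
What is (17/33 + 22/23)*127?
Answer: 141859/759 ≈ 186.90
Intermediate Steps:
(17/33 + 22/23)*127 = (1117/759)*127 = 141859/759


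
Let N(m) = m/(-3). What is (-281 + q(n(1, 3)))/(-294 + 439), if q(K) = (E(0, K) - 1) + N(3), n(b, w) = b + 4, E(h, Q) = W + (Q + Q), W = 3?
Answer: -54/29 ≈ -1.8621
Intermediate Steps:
N(m) = -m/3 (N(m) = m*(-⅓) = -m/3)
E(h, Q) = 3 + 2*Q (E(h, Q) = 3 + (Q + Q) = 3 + 2*Q)
n(b, w) = 4 + b
q(K) = 1 + 2*K (q(K) = ((3 + 2*K) - 1) - ⅓*3 = (2 + 2*K) - 1 = 1 + 2*K)
(-281 + q(n(1, 3)))/(-294 + 439) = (-281 + (1 + 2*(4 + 1)))/(-294 + 439) = (-281 + (1 + 2*5))/145 = (-281 + (1 + 10))*(1/145) = (-281 + 11)*(1/145) = -270*1/145 = -54/29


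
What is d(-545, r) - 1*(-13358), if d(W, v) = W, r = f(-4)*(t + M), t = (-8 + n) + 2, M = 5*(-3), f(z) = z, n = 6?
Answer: 12813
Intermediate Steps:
M = -15
t = 0 (t = (-8 + 6) + 2 = -2 + 2 = 0)
r = 60 (r = -4*(0 - 15) = -4*(-15) = 60)
d(-545, r) - 1*(-13358) = -545 - 1*(-13358) = -545 + 13358 = 12813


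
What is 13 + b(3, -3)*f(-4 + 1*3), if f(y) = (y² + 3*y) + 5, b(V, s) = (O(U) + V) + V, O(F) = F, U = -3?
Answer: 22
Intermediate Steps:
b(V, s) = -3 + 2*V (b(V, s) = (-3 + V) + V = -3 + 2*V)
f(y) = 5 + y² + 3*y
13 + b(3, -3)*f(-4 + 1*3) = 13 + (-3 + 2*3)*(5 + (-4 + 1*3)² + 3*(-4 + 1*3)) = 13 + (-3 + 6)*(5 + (-4 + 3)² + 3*(-4 + 3)) = 13 + 3*(5 + (-1)² + 3*(-1)) = 13 + 3*(5 + 1 - 3) = 13 + 3*3 = 13 + 9 = 22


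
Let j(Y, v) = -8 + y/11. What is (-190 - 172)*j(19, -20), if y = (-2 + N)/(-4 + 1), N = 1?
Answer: 95206/33 ≈ 2885.0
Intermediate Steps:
y = ⅓ (y = (-2 + 1)/(-4 + 1) = -1/(-3) = -1*(-⅓) = ⅓ ≈ 0.33333)
j(Y, v) = -263/33 (j(Y, v) = -8 + (⅓)/11 = -8 + (⅓)*(1/11) = -8 + 1/33 = -263/33)
(-190 - 172)*j(19, -20) = (-190 - 172)*(-263/33) = -362*(-263/33) = 95206/33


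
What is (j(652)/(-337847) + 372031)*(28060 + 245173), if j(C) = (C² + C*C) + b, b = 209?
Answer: 34342302436013720/337847 ≈ 1.0165e+11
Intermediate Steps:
j(C) = 209 + 2*C² (j(C) = (C² + C*C) + 209 = (C² + C²) + 209 = 2*C² + 209 = 209 + 2*C²)
(j(652)/(-337847) + 372031)*(28060 + 245173) = ((209 + 2*652²)/(-337847) + 372031)*(28060 + 245173) = ((209 + 2*425104)*(-1/337847) + 372031)*273233 = ((209 + 850208)*(-1/337847) + 372031)*273233 = (850417*(-1/337847) + 372031)*273233 = (-850417/337847 + 372031)*273233 = (125688706840/337847)*273233 = 34342302436013720/337847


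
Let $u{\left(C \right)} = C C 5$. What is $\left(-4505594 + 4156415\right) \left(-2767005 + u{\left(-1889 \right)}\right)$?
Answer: $-5263733753400$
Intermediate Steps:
$u{\left(C \right)} = 5 C^{2}$ ($u{\left(C \right)} = C^{2} \cdot 5 = 5 C^{2}$)
$\left(-4505594 + 4156415\right) \left(-2767005 + u{\left(-1889 \right)}\right) = \left(-4505594 + 4156415\right) \left(-2767005 + 5 \left(-1889\right)^{2}\right) = - 349179 \left(-2767005 + 5 \cdot 3568321\right) = - 349179 \left(-2767005 + 17841605\right) = \left(-349179\right) 15074600 = -5263733753400$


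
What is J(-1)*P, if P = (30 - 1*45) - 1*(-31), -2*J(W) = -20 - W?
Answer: 152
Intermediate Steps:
J(W) = 10 + W/2 (J(W) = -(-20 - W)/2 = 10 + W/2)
P = 16 (P = (30 - 45) + 31 = -15 + 31 = 16)
J(-1)*P = (10 + (1/2)*(-1))*16 = (10 - 1/2)*16 = (19/2)*16 = 152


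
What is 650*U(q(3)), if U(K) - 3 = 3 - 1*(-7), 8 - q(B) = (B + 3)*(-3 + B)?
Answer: 8450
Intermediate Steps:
q(B) = 8 - (-3 + B)*(3 + B) (q(B) = 8 - (B + 3)*(-3 + B) = 8 - (3 + B)*(-3 + B) = 8 - (-3 + B)*(3 + B))
U(K) = 13 (U(K) = 3 + (3 - 1*(-7)) = 3 + (3 + 7) = 3 + 10 = 13)
650*U(q(3)) = 650*13 = 8450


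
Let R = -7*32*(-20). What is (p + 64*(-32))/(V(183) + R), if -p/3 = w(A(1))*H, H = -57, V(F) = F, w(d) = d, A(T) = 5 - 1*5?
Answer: -2048/4663 ≈ -0.43920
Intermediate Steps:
A(T) = 0 (A(T) = 5 - 5 = 0)
R = 4480 (R = -224*(-20) = 4480)
p = 0 (p = -0*(-57) = -3*0 = 0)
(p + 64*(-32))/(V(183) + R) = (0 + 64*(-32))/(183 + 4480) = (0 - 2048)/4663 = -2048*1/4663 = -2048/4663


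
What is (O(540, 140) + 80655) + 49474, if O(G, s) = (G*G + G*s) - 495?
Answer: 496834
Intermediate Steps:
O(G, s) = -495 + G**2 + G*s (O(G, s) = (G**2 + G*s) - 495 = -495 + G**2 + G*s)
(O(540, 140) + 80655) + 49474 = ((-495 + 540**2 + 540*140) + 80655) + 49474 = ((-495 + 291600 + 75600) + 80655) + 49474 = (366705 + 80655) + 49474 = 447360 + 49474 = 496834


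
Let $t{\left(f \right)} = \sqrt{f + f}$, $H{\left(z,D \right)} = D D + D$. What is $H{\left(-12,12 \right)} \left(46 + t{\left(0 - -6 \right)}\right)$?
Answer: $7176 + 312 \sqrt{3} \approx 7716.4$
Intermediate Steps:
$H{\left(z,D \right)} = D + D^{2}$ ($H{\left(z,D \right)} = D^{2} + D = D + D^{2}$)
$t{\left(f \right)} = \sqrt{2} \sqrt{f}$ ($t{\left(f \right)} = \sqrt{2 f} = \sqrt{2} \sqrt{f}$)
$H{\left(-12,12 \right)} \left(46 + t{\left(0 - -6 \right)}\right) = 12 \left(1 + 12\right) \left(46 + \sqrt{2} \sqrt{0 - -6}\right) = 12 \cdot 13 \left(46 + \sqrt{2} \sqrt{0 + 6}\right) = 156 \left(46 + \sqrt{2} \sqrt{6}\right) = 156 \left(46 + 2 \sqrt{3}\right) = 7176 + 312 \sqrt{3}$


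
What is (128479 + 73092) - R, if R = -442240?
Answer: 643811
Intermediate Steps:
(128479 + 73092) - R = (128479 + 73092) - 1*(-442240) = 201571 + 442240 = 643811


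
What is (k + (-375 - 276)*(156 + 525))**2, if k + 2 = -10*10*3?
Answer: 196810238689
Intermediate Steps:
k = -302 (k = -2 - 10*10*3 = -2 - 100*3 = -2 - 300 = -302)
(k + (-375 - 276)*(156 + 525))**2 = (-302 + (-375 - 276)*(156 + 525))**2 = (-302 - 651*681)**2 = (-302 - 443331)**2 = (-443633)**2 = 196810238689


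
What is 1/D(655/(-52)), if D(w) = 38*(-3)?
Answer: -1/114 ≈ -0.0087719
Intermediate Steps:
D(w) = -114
1/D(655/(-52)) = 1/(-114) = -1/114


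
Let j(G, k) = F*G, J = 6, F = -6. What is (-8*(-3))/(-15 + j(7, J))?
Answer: -8/19 ≈ -0.42105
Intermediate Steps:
j(G, k) = -6*G
(-8*(-3))/(-15 + j(7, J)) = (-8*(-3))/(-15 - 6*7) = 24/(-15 - 42) = 24/(-57) = 24*(-1/57) = -8/19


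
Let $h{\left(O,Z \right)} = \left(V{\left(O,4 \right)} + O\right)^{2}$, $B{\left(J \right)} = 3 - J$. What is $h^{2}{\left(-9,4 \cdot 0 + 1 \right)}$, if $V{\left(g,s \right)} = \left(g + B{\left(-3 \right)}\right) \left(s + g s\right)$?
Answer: $57289761$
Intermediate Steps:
$V{\left(g,s \right)} = \left(6 + g\right) \left(s + g s\right)$ ($V{\left(g,s \right)} = \left(g + \left(3 - -3\right)\right) \left(s + g s\right) = \left(g + \left(3 + 3\right)\right) \left(s + g s\right) = \left(g + 6\right) \left(s + g s\right) = \left(6 + g\right) \left(s + g s\right)$)
$h{\left(O,Z \right)} = \left(24 + 4 O^{2} + 29 O\right)^{2}$ ($h{\left(O,Z \right)} = \left(4 \left(6 + O^{2} + 7 O\right) + O\right)^{2} = \left(\left(24 + 4 O^{2} + 28 O\right) + O\right)^{2} = \left(24 + 4 O^{2} + 29 O\right)^{2}$)
$h^{2}{\left(-9,4 \cdot 0 + 1 \right)} = \left(\left(24 + 4 \left(-9\right)^{2} + 29 \left(-9\right)\right)^{2}\right)^{2} = \left(\left(24 + 4 \cdot 81 - 261\right)^{2}\right)^{2} = \left(\left(24 + 324 - 261\right)^{2}\right)^{2} = \left(87^{2}\right)^{2} = 7569^{2} = 57289761$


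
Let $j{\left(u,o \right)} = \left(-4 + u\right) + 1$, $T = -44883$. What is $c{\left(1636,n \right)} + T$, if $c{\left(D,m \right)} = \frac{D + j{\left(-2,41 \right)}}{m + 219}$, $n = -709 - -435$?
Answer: $- \frac{2470196}{55} \approx -44913.0$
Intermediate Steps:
$j{\left(u,o \right)} = -3 + u$
$n = -274$ ($n = -709 + 435 = -274$)
$c{\left(D,m \right)} = \frac{-5 + D}{219 + m}$ ($c{\left(D,m \right)} = \frac{D - 5}{m + 219} = \frac{D - 5}{219 + m} = \frac{-5 + D}{219 + m}$)
$c{\left(1636,n \right)} + T = \frac{-5 + 1636}{219 - 274} - 44883 = \frac{1}{-55} \cdot 1631 - 44883 = \left(- \frac{1}{55}\right) 1631 - 44883 = - \frac{1631}{55} - 44883 = - \frac{2470196}{55}$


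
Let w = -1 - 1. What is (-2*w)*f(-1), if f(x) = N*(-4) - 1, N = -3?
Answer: 44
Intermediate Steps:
w = -2
f(x) = 11 (f(x) = -3*(-4) - 1 = 12 - 1 = 11)
(-2*w)*f(-1) = -2*(-2)*11 = 4*11 = 44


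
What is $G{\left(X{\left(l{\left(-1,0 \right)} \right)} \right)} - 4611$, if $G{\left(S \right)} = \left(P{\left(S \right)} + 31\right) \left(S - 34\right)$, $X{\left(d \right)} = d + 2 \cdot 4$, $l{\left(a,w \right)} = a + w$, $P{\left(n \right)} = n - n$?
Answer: $-5448$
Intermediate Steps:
$P{\left(n \right)} = 0$
$X{\left(d \right)} = 8 + d$ ($X{\left(d \right)} = d + 8 = 8 + d$)
$G{\left(S \right)} = -1054 + 31 S$ ($G{\left(S \right)} = \left(0 + 31\right) \left(S - 34\right) = 31 \left(-34 + S\right) = -1054 + 31 S$)
$G{\left(X{\left(l{\left(-1,0 \right)} \right)} \right)} - 4611 = \left(-1054 + 31 \left(8 + \left(-1 + 0\right)\right)\right) - 4611 = \left(-1054 + 31 \left(8 - 1\right)\right) - 4611 = \left(-1054 + 31 \cdot 7\right) - 4611 = \left(-1054 + 217\right) - 4611 = -837 - 4611 = -5448$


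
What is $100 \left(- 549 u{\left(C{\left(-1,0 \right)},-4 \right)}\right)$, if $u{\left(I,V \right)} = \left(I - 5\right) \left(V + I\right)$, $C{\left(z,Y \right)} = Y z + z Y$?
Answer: $-1098000$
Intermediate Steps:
$C{\left(z,Y \right)} = 2 Y z$ ($C{\left(z,Y \right)} = Y z + Y z = 2 Y z$)
$u{\left(I,V \right)} = \left(-5 + I\right) \left(I + V\right)$
$100 \left(- 549 u{\left(C{\left(-1,0 \right)},-4 \right)}\right) = 100 \left(- 549 \left(\left(2 \cdot 0 \left(-1\right)\right)^{2} - 5 \cdot 2 \cdot 0 \left(-1\right) - -20 + 2 \cdot 0 \left(-1\right) \left(-4\right)\right)\right) = 100 \left(- 549 \left(0^{2} - 0 + 20 + 0 \left(-4\right)\right)\right) = 100 \left(- 549 \left(0 + 0 + 20 + 0\right)\right) = 100 \left(\left(-549\right) 20\right) = 100 \left(-10980\right) = -1098000$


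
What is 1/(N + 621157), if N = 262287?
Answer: 1/883444 ≈ 1.1319e-6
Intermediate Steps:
1/(N + 621157) = 1/(262287 + 621157) = 1/883444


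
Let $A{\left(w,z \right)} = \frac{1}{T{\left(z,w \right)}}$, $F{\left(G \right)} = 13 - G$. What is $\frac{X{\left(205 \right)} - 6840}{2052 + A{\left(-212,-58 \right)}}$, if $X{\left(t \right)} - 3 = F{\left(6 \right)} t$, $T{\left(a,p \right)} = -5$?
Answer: $- \frac{27010}{10259} \approx -2.6328$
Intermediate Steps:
$X{\left(t \right)} = 3 + 7 t$ ($X{\left(t \right)} = 3 + \left(13 - 6\right) t = 3 + 7 t$)
$A{\left(w,z \right)} = - \frac{1}{5}$ ($A{\left(w,z \right)} = \frac{1}{-5} = - \frac{1}{5}$)
$\frac{X{\left(205 \right)} - 6840}{2052 + A{\left(-212,-58 \right)}} = \frac{\left(3 + 7 \cdot 205\right) - 6840}{2052 - \frac{1}{5}} = \frac{\left(3 + 1435\right) - 6840}{\frac{10259}{5}} = \left(1438 - 6840\right) \frac{5}{10259} = \left(-5402\right) \frac{5}{10259} = - \frac{27010}{10259}$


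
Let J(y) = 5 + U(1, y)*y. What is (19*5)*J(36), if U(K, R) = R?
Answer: 123595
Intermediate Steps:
J(y) = 5 + y**2 (J(y) = 5 + y*y = 5 + y**2)
(19*5)*J(36) = (19*5)*(5 + 36**2) = 95*(5 + 1296) = 95*1301 = 123595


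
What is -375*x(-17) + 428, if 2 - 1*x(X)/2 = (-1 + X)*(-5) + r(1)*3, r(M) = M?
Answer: 68678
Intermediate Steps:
x(X) = -12 + 10*X (x(X) = 4 - 2*((-1 + X)*(-5) + 1*3) = 4 - 2*((5 - 5*X) + 3) = 4 - 2*(8 - 5*X) = 4 + (-16 + 10*X) = -12 + 10*X)
-375*x(-17) + 428 = -375*(-12 + 10*(-17)) + 428 = -375*(-12 - 170) + 428 = -375*(-182) + 428 = 68250 + 428 = 68678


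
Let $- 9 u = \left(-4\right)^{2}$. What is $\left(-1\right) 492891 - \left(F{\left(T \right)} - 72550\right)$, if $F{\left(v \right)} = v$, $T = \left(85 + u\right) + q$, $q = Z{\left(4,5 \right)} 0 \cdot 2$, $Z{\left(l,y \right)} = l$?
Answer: $- \frac{3783818}{9} \approx -4.2042 \cdot 10^{5}$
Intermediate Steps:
$u = - \frac{16}{9}$ ($u = - \frac{\left(-4\right)^{2}}{9} = \left(- \frac{1}{9}\right) 16 = - \frac{16}{9} \approx -1.7778$)
$q = 0$ ($q = 4 \cdot 0 \cdot 2 = 0 \cdot 2 = 0$)
$T = \frac{749}{9}$ ($T = \left(85 - \frac{16}{9}\right) + 0 = \frac{749}{9} + 0 = \frac{749}{9} \approx 83.222$)
$\left(-1\right) 492891 - \left(F{\left(T \right)} - 72550\right) = \left(-1\right) 492891 - \left(\frac{749}{9} - 72550\right) = -492891 - \left(\frac{749}{9} - 72550\right) = -492891 - - \frac{652201}{9} = -492891 + \frac{652201}{9} = - \frac{3783818}{9}$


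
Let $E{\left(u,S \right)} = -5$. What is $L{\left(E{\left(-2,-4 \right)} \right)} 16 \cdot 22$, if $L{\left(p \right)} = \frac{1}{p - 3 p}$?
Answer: $\frac{176}{5} \approx 35.2$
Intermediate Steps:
$L{\left(p \right)} = - \frac{1}{2 p}$ ($L{\left(p \right)} = \frac{1}{\left(-2\right) p} = - \frac{1}{2 p}$)
$L{\left(E{\left(-2,-4 \right)} \right)} 16 \cdot 22 = - \frac{1}{2 \left(-5\right)} 16 \cdot 22 = \left(- \frac{1}{2}\right) \left(- \frac{1}{5}\right) 16 \cdot 22 = \frac{1}{10} \cdot 16 \cdot 22 = \frac{8}{5} \cdot 22 = \frac{176}{5}$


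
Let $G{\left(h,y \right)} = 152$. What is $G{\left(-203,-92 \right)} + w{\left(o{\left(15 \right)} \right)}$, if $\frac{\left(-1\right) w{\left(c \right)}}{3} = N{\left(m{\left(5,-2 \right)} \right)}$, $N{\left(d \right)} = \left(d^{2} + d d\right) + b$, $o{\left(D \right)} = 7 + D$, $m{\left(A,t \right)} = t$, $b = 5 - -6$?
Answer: $95$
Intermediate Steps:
$b = 11$ ($b = 5 + 6 = 11$)
$N{\left(d \right)} = 11 + 2 d^{2}$ ($N{\left(d \right)} = \left(d^{2} + d d\right) + 11 = \left(d^{2} + d^{2}\right) + 11 = 2 d^{2} + 11 = 11 + 2 d^{2}$)
$w{\left(c \right)} = -57$ ($w{\left(c \right)} = - 3 \left(11 + 2 \left(-2\right)^{2}\right) = - 3 \left(11 + 2 \cdot 4\right) = - 3 \left(11 + 8\right) = \left(-3\right) 19 = -57$)
$G{\left(-203,-92 \right)} + w{\left(o{\left(15 \right)} \right)} = 152 - 57 = 95$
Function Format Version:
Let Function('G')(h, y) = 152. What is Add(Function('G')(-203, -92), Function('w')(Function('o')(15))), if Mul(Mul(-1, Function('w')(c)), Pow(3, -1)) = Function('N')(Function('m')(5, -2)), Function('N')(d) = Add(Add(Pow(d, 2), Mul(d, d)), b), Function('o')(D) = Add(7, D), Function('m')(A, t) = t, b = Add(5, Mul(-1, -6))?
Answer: 95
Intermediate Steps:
b = 11 (b = Add(5, 6) = 11)
Function('N')(d) = Add(11, Mul(2, Pow(d, 2))) (Function('N')(d) = Add(Add(Pow(d, 2), Mul(d, d)), 11) = Add(Add(Pow(d, 2), Pow(d, 2)), 11) = Add(Mul(2, Pow(d, 2)), 11) = Add(11, Mul(2, Pow(d, 2))))
Function('w')(c) = -57 (Function('w')(c) = Mul(-3, Add(11, Mul(2, Pow(-2, 2)))) = Mul(-3, Add(11, Mul(2, 4))) = Mul(-3, Add(11, 8)) = Mul(-3, 19) = -57)
Add(Function('G')(-203, -92), Function('w')(Function('o')(15))) = Add(152, -57) = 95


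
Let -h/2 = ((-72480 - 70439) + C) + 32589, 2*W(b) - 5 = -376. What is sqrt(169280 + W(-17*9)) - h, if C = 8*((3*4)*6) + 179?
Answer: -219150 + sqrt(676378)/2 ≈ -2.1874e+5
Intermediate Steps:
W(b) = -371/2 (W(b) = 5/2 + (1/2)*(-376) = 5/2 - 188 = -371/2)
C = 755 (C = 8*(12*6) + 179 = 8*72 + 179 = 576 + 179 = 755)
h = 219150 (h = -2*(((-72480 - 70439) + 755) + 32589) = -2*((-142919 + 755) + 32589) = -2*(-142164 + 32589) = -2*(-109575) = 219150)
sqrt(169280 + W(-17*9)) - h = sqrt(169280 - 371/2) - 1*219150 = sqrt(338189/2) - 219150 = sqrt(676378)/2 - 219150 = -219150 + sqrt(676378)/2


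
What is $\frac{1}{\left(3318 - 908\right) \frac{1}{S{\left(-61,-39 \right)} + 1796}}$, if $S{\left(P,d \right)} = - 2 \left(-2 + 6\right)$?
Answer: $\frac{894}{1205} \approx 0.74191$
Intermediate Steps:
$S{\left(P,d \right)} = -8$ ($S{\left(P,d \right)} = \left(-2\right) 4 = -8$)
$\frac{1}{\left(3318 - 908\right) \frac{1}{S{\left(-61,-39 \right)} + 1796}} = \frac{1}{\left(3318 - 908\right) \frac{1}{-8 + 1796}} = \frac{1}{2410 \cdot \frac{1}{1788}} = \frac{1}{\frac{1205}{894}} = \frac{894}{1205}$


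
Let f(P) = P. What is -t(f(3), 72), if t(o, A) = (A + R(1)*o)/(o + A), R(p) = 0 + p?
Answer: -1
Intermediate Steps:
R(p) = p
t(o, A) = 1 (t(o, A) = (A + 1*o)/(o + A) = (A + o)/(A + o) = 1)
-t(f(3), 72) = -1*1 = -1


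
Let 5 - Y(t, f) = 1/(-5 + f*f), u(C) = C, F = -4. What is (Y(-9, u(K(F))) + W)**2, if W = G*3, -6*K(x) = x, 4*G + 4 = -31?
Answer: 11895601/26896 ≈ 442.28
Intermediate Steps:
G = -35/4 (G = -1 + (1/4)*(-31) = -1 - 31/4 = -35/4 ≈ -8.7500)
K(x) = -x/6
Y(t, f) = 5 - 1/(-5 + f**2) (Y(t, f) = 5 - 1/(-5 + f*f) = 5 - 1/(-5 + f**2))
W = -105/4 (W = -35/4*3 = -105/4 ≈ -26.250)
(Y(-9, u(K(F))) + W)**2 = ((-26 + 5*(-1/6*(-4))**2)/(-5 + (-1/6*(-4))**2) - 105/4)**2 = ((-26 + 5*(2/3)**2)/(-5 + (2/3)**2) - 105/4)**2 = ((-26 + 5*(4/9))/(-5 + 4/9) - 105/4)**2 = ((-26 + 20/9)/(-41/9) - 105/4)**2 = (-9/41*(-214/9) - 105/4)**2 = (214/41 - 105/4)**2 = (-3449/164)**2 = 11895601/26896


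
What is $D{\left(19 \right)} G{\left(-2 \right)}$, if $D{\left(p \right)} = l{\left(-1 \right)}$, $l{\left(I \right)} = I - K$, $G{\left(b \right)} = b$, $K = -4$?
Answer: $-6$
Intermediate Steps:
$l{\left(I \right)} = 4 + I$ ($l{\left(I \right)} = I - -4 = I + 4 = 4 + I$)
$D{\left(p \right)} = 3$ ($D{\left(p \right)} = 4 - 1 = 3$)
$D{\left(19 \right)} G{\left(-2 \right)} = 3 \left(-2\right) = -6$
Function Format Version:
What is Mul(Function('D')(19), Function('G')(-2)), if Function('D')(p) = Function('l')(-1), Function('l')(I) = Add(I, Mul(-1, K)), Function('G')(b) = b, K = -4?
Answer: -6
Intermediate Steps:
Function('l')(I) = Add(4, I) (Function('l')(I) = Add(I, Mul(-1, -4)) = Add(I, 4) = Add(4, I))
Function('D')(p) = 3 (Function('D')(p) = Add(4, -1) = 3)
Mul(Function('D')(19), Function('G')(-2)) = Mul(3, -2) = -6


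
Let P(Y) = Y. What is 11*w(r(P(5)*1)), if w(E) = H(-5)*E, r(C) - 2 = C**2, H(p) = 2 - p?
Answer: 2079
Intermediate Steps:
r(C) = 2 + C**2
w(E) = 7*E (w(E) = (2 - 1*(-5))*E = (2 + 5)*E = 7*E)
11*w(r(P(5)*1)) = 11*(7*(2 + (5*1)**2)) = 11*(7*(2 + 5**2)) = 11*(7*(2 + 25)) = 11*(7*27) = 11*189 = 2079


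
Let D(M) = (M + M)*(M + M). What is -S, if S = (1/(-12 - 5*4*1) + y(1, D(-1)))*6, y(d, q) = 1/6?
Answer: -13/16 ≈ -0.81250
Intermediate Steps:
D(M) = 4*M**2 (D(M) = (2*M)*(2*M) = 4*M**2)
y(d, q) = 1/6
S = 13/16 (S = (1/(-12 - 5*4*1) + 1/6)*6 = (1/(-12 - 20*1) + 1/6)*6 = (1/(-12 - 20) + 1/6)*6 = (1/(-32) + 1/6)*6 = (-1/32 + 1/6)*6 = (13/96)*6 = 13/16 ≈ 0.81250)
-S = -1*13/16 = -13/16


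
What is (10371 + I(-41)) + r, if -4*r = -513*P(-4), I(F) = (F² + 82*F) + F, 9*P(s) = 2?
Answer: 17355/2 ≈ 8677.5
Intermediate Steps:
P(s) = 2/9 (P(s) = (⅑)*2 = 2/9)
I(F) = F² + 83*F
r = 57/2 (r = -(-513)*2/(4*9) = -¼*(-114) = 57/2 ≈ 28.500)
(10371 + I(-41)) + r = (10371 - 41*(83 - 41)) + 57/2 = (10371 - 41*42) + 57/2 = (10371 - 1722) + 57/2 = 8649 + 57/2 = 17355/2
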